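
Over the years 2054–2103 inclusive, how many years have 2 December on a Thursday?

Track 2 December's weekday year by year (advancing +1, or +2 across a Feb 29):
  2054: Wed  2055: Thu (+1) ✓  2056: Sat (+2)  2057: Sun (+1)  2058: Mon (+1)
  2059: Tue (+1)  2060: Thu (+2) ✓  2061: Fri (+1)  2062: Sat (+1)  2063: Sun (+1)
  2064: Tue (+2)  2065: Wed (+1)  2066: Thu (+1) ✓  2067: Fri (+1)  … (22 more years) …
  2090: Sat (+1)  2091: Sun (+1)  2092: Tue (+2)  2093: Wed (+1)  2094: Thu (+1) ✓
  2095: Fri (+1)  2096: Sun (+2)  2097: Mon (+1)  2098: Tue (+1)  2099: Wed (+1)
  2100: Thu (+1) ✓  2101: Fri (+1)  2102: Sat (+1)  2103: Sun (+1)
Thursday years: 2055, 2060, 2066, 2077, 2083, 2088, 2094, 2100 — 8 in total.

8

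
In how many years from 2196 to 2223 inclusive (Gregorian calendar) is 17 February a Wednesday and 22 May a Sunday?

2

Check each year's weekday for 17 February and 22 May:
  2196: Wed/Sun ✓  2197: Fri/Mon  2198: Sat/Tue  2199: Sun/Wed  2200: Mon/Thu  2201: Tue/Fri  2202: Wed/Sat  2203: Thu/Sun  2204: Fri/Tue  2205: Sun/Wed  2206: Mon/Thu  2207: Tue/Fri  2208: Wed/Sun ✓  2209: Fri/Mon  2210: Sat/Tue  2211: Sun/Wed  2212: Mon/Fri  2213: Wed/Sat  2214: Thu/Sun  2215: Fri/Mon  2216: Sat/Wed  2217: Mon/Thu  2218: Tue/Fri  2219: Wed/Sat  2220: Thu/Mon  2221: Sat/Tue  2222: Sun/Wed  2223: Mon/Thu
Both conditions hold in: 2196, 2208 — 2.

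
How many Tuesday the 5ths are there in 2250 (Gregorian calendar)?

3

Check the 5th of each month of 2250: Jan 5: Sat, Feb 5: Tue, Mar 5: Tue, Apr 5: Fri, May 5: Sun, Jun 5: Wed, Jul 5: Fri, Aug 5: Mon, Sep 5: Thu, Oct 5: Sat, Nov 5: Tue, Dec 5: Thu.
Tuesday occurs in February, March, November — 3 months.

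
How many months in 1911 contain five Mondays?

4

A month of length L has five Mondays iff its first Monday is on day ≤ L−28 (so day 1–3 in a 31-day month, 1–2 in a 30-day month, day 1 in a leap February).
Checking each month of 1911: Jan starts Sun (31d) ✓; Feb starts Wed (28d); Mar starts Wed (31d); Apr starts Sat (30d); May starts Mon (31d) ✓; Jun starts Thu (30d); Jul starts Sat (31d) ✓; Aug starts Tue (31d); Sep starts Fri (30d); Oct starts Sun (31d) ✓; Nov starts Wed (30d); Dec starts Fri (31d).
Five-Monday months: January, May, July, October → 4.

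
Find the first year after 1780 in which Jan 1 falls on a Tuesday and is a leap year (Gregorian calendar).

1788

Jan 1 advances by 2 weekdays after a leap year and by 1 after a common year.
1780: Jan 1 is Saturday (leap).
1781: Monday
1782: Tuesday
1783: Wednesday
1784: Thursday (leap)
1785: Saturday
1786: Sunday
1787: Monday
1788: Tuesday (leap)
1788 begins on a Tuesday and is a leap year.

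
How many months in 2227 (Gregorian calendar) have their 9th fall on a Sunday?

Check the 9th of each month of 2227: Jan 9: Tue, Feb 9: Fri, Mar 9: Fri, Apr 9: Mon, May 9: Wed, Jun 9: Sat, Jul 9: Mon, Aug 9: Thu, Sep 9: Sun, Oct 9: Tue, Nov 9: Fri, Dec 9: Sun.
Sunday occurs in September, December — 2 months.

2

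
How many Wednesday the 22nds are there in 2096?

Check the 22nd of each month of 2096: Jan 22: Sun, Feb 22: Wed, Mar 22: Thu, Apr 22: Sun, May 22: Tue, Jun 22: Fri, Jul 22: Sun, Aug 22: Wed, Sep 22: Sat, Oct 22: Mon, Nov 22: Thu, Dec 22: Sat.
Wednesday occurs in February, August — 2 months.

2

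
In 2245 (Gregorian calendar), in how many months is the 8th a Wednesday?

2

Check the 8th of each month of 2245: Jan 8: Wed, Feb 8: Sat, Mar 8: Sat, Apr 8: Tue, May 8: Thu, Jun 8: Sun, Jul 8: Tue, Aug 8: Fri, Sep 8: Mon, Oct 8: Wed, Nov 8: Sat, Dec 8: Mon.
Wednesday occurs in January, October — 2 months.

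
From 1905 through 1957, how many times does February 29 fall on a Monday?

1

Leap years in 1905–1957: 13 of them.
Feb 29 weekday advances by 5 (mod 7) from one leap year to the next four years later (or differs when a century non-leap intervenes).
Leap-day weekdays: 1908:Sat 1912:Thu 1916:Tue 1920:Sun 1924:Fri 1928:Wed 1932:Mon✓ 1936:Sat 1940:Thu 1944:Tue 1948:Sun 1952:Fri 1956:Wed
Monday: 1932 → 1.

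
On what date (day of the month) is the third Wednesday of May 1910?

May 1, 1910 is a Sunday, so the first Wednesday is the 4th.
The third Wednesday is 4 + 14 = 18.

18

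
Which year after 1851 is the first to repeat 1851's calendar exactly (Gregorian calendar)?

Two years share a calendar iff Jan 1 falls on the same weekday and both are leap or both are common. 1851: Jan 1 is Wednesday, common year.
1852: Jan 1 Thursday, leap
1853: Jan 1 Saturday, common
1854: Jan 1 Sunday, common
1855: Jan 1 Monday, common
1856: Jan 1 Tuesday, leap
1857: Jan 1 Thursday, common
1858: Jan 1 Friday, common
1859: Jan 1 Saturday, common
1860: Jan 1 Sunday, leap
1861: Jan 1 Tuesday, common
1862: Jan 1 Wednesday, common
1862 matches on both conditions.

1862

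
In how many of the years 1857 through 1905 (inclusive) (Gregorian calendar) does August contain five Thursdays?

August has 31 days; it has five Thursdays when Thursday falls among the first (month-length − 28) days — i.e. when August 1 is one of Thursday/Wednesday/Tuesday.
August 1 by year: 1857:Sat 1858:Sun 1859:Mon 1860:Wed✓ 1861:Thu✓ 1862:Fri 1863:Sat 1864:Mon 1865:Tue✓ 1866:Wed✓ 1867:Thu✓ 1868:Sat 1869:Sun 1870:Mon 1871:Tue✓ …(19 more)… 1891:Sat 1892:Mon 1893:Tue✓ 1894:Wed✓ 1895:Thu✓ 1896:Sat 1897:Sun 1898:Mon 1899:Tue✓ 1900:Wed✓ 1901:Thu✓ 1902:Fri 1903:Sat 1904:Mon 1905:Tue✓
Years with five Thursdays: 1860, 1861, 1865, 1866, 1867, 1871, 1872, 1876, 1877, 1878, 1882, 1883, 1888, 1889, 1893, 1894, 1895, 1899, 1900, 1901, 1905 → 21.

21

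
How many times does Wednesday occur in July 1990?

4

July 1990 has 31 days and begins on Sunday.
The first Wednesday is July 4.
Wednesdays fall on 4, 11, 18, 25 — that's 4.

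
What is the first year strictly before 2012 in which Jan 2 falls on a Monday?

From one year to the next, a fixed date's weekday advances by 1, or by 2 when a Feb 29 lies between the two dates.
2012: January 2 is Monday.
2011: Sunday (−1)
2010: Saturday (−1)
2009: Friday (−1)
2008: Wednesday (−2)
2007: Tuesday (−1)
2006: Monday (−1)
Jan 2 falls on a Monday in 2006.

2006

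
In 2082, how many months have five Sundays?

A month of length L has five Sundays iff its first Sunday is on day ≤ L−28 (so day 1–3 in a 31-day month, 1–2 in a 30-day month, day 1 in a leap February).
Checking each month of 2082: Jan starts Thu (31d); Feb starts Sun (28d); Mar starts Sun (31d) ✓; Apr starts Wed (30d); May starts Fri (31d) ✓; Jun starts Mon (30d); Jul starts Wed (31d); Aug starts Sat (31d) ✓; Sep starts Tue (30d); Oct starts Thu (31d); Nov starts Sun (30d) ✓; Dec starts Tue (31d).
Five-Sunday months: March, May, August, November → 4.

4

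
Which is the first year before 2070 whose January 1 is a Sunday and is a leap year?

Jan 1 advances by 2 weekdays after a leap year and by 1 after a common year.
2070: Jan 1 is Wednesday.
2069: Tuesday
2068: Sunday (leap)
2068 begins on a Sunday and is a leap year.

2068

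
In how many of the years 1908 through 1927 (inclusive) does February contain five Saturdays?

February has 28 days (29 in leap years); it has five Saturdays when Saturday falls among the first (month-length − 28) days — i.e. when February 1 is Saturday in a leap year (never in a common year).
February 1 by year: 1908:Sat✓ 1909:Mon 1910:Tue 1911:Wed 1912:Thu 1913:Sat 1914:Sun 1915:Mon 1916:Tue 1917:Thu 1918:Fri 1919:Sat 1920:Sun 1921:Tue 1922:Wed 1923:Thu 1924:Fri 1925:Sun 1926:Mon 1927:Tue
Years with five Saturdays: 1908 → 1.

1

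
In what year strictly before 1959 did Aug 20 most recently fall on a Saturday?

1955

From one year to the next, a fixed date's weekday advances by 1, or by 2 when a Feb 29 lies between the two dates.
1959: August 20 is Thursday.
1958: Wednesday (−1)
1957: Tuesday (−1)
1956: Monday (−1)
1955: Saturday (−2)
Aug 20 falls on a Saturday in 1955.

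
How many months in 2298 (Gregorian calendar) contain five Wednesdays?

4

A month of length L has five Wednesdays iff its first Wednesday is on day ≤ L−28 (so day 1–3 in a 31-day month, 1–2 in a 30-day month, day 1 in a leap February).
Checking each month of 2298: Jan starts Sat (31d); Feb starts Tue (28d); Mar starts Tue (31d) ✓; Apr starts Fri (30d); May starts Sun (31d); Jun starts Wed (30d) ✓; Jul starts Fri (31d); Aug starts Mon (31d) ✓; Sep starts Thu (30d); Oct starts Sat (31d); Nov starts Tue (30d) ✓; Dec starts Thu (31d).
Five-Wednesday months: March, June, August, November → 4.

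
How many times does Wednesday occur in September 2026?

5

September 2026 has 30 days and begins on Tuesday.
The first Wednesday is September 2.
Wednesdays fall on 2, 9, 16, 23, 30 — that's 5.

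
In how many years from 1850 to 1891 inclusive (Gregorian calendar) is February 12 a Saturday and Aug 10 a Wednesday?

Check each year's weekday for February 12 and Aug 10:
  1850: Tue/Sat  1851: Wed/Sun  1852: Thu/Tue  1853: Sat/Wed ✓  1854: Sun/Thu  1855: Mon/Fri  1856: Tue/Sun  1857: Thu/Mon  1858: Fri/Tue  1859: Sat/Wed ✓  1860: Sun/Fri  1861: Tue/Sat  1862: Wed/Sun  1863: Thu/Mon  …(14 more)…  1878: Tue/Sat  1879: Wed/Sun  1880: Thu/Tue  1881: Sat/Wed ✓  1882: Sun/Thu  1883: Mon/Fri  1884: Tue/Sun  1885: Thu/Mon  1886: Fri/Tue  1887: Sat/Wed ✓  1888: Sun/Fri  1889: Tue/Sat  1890: Wed/Sun  1891: Thu/Mon
Both conditions hold in: 1853, 1859, 1870, 1881, 1887 — 5.

5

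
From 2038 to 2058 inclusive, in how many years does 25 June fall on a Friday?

Track 25 June's weekday year by year (advancing +1, or +2 across a Feb 29):
  2038: Fri ✓  2039: Sat (+1)  2040: Mon (+2)  2041: Tue (+1)  2042: Wed (+1)
  2043: Thu (+1)  2044: Sat (+2)  2045: Sun (+1)  2046: Mon (+1)  2047: Tue (+1)
  2048: Thu (+2)  2049: Fri (+1) ✓  2050: Sat (+1)  2051: Sun (+1)  2052: Tue (+2)
  2053: Wed (+1)  2054: Thu (+1)  2055: Fri (+1) ✓  2056: Sun (+2)  2057: Mon (+1)
  2058: Tue (+1)
Friday years: 2038, 2049, 2055 — 3 in total.

3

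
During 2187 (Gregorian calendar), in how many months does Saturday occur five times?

4

A month of length L has five Saturdays iff its first Saturday is on day ≤ L−28 (so day 1–3 in a 31-day month, 1–2 in a 30-day month, day 1 in a leap February).
Checking each month of 2187: Jan starts Mon (31d); Feb starts Thu (28d); Mar starts Thu (31d) ✓; Apr starts Sun (30d); May starts Tue (31d); Jun starts Fri (30d) ✓; Jul starts Sun (31d); Aug starts Wed (31d); Sep starts Sat (30d) ✓; Oct starts Mon (31d); Nov starts Thu (30d); Dec starts Sat (31d) ✓.
Five-Saturday months: March, June, September, December → 4.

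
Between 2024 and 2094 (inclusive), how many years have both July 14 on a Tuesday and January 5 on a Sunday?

Check each year's weekday for July 14 and January 5:
  2024: Sun/Fri  2025: Mon/Sun  2026: Tue/Mon  2027: Wed/Tue  2028: Fri/Wed  2029: Sat/Fri  2030: Sun/Sat  2031: Mon/Sun  2032: Wed/Mon  2033: Thu/Wed  2034: Fri/Thu  2035: Sat/Fri  2036: Mon/Sat  2037: Tue/Mon  …(43 more)…  2081: Mon/Sun  2082: Tue/Mon  2083: Wed/Tue  2084: Fri/Wed  2085: Sat/Fri  2086: Sun/Sat  2087: Mon/Sun  2088: Wed/Mon  2089: Thu/Wed  2090: Fri/Thu  2091: Sat/Fri  2092: Mon/Sat  2093: Tue/Mon  2094: Wed/Tue
Both conditions hold in: 2048, 2076 — 2.

2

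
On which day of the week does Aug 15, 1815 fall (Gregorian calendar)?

Tuesday

January 1, 1815 is a Sunday.
August 15 is day 227 of the year, i.e. 226 days after Jan 1.
226 mod 7 = 2, so advance 2 weekdays from Sunday: Tuesday.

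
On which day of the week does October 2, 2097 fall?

January 1, 2097 is a Tuesday.
October 2 is day 275 of the year, i.e. 274 days after Jan 1.
274 mod 7 = 1, so advance 1 weekday from Tuesday: Wednesday.

Wednesday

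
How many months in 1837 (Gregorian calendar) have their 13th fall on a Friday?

Check the 13th of each month of 1837: Jan 13: Fri, Feb 13: Mon, Mar 13: Mon, Apr 13: Thu, May 13: Sat, Jun 13: Tue, Jul 13: Thu, Aug 13: Sun, Sep 13: Wed, Oct 13: Fri, Nov 13: Mon, Dec 13: Wed.
Friday occurs in January, October — 2 months.

2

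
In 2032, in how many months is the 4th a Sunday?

3

Check the 4th of each month of 2032: Jan 4: Sun, Feb 4: Wed, Mar 4: Thu, Apr 4: Sun, May 4: Tue, Jun 4: Fri, Jul 4: Sun, Aug 4: Wed, Sep 4: Sat, Oct 4: Mon, Nov 4: Thu, Dec 4: Sat.
Sunday occurs in January, April, July — 3 months.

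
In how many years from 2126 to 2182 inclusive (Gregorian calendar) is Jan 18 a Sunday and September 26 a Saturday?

Check each year's weekday for Jan 18 and September 26:
  2126: Fri/Thu  2127: Sat/Fri  2128: Sun/Sun  2129: Tue/Mon  2130: Wed/Tue  2131: Thu/Wed  2132: Fri/Fri  2133: Sun/Sat ✓  2134: Mon/Sun  2135: Tue/Mon  2136: Wed/Wed  2137: Fri/Thu  2138: Sat/Fri  2139: Sun/Sat ✓  …(29 more)…  2169: Wed/Tue  2170: Thu/Wed  2171: Fri/Thu  2172: Sat/Sat  2173: Mon/Sun  2174: Tue/Mon  2175: Wed/Tue  2176: Thu/Thu  2177: Sat/Fri  2178: Sun/Sat ✓  2179: Mon/Sun  2180: Tue/Tue  2181: Thu/Wed  2182: Fri/Thu
Both conditions hold in: 2133, 2139, 2150, 2161, 2167, 2178 — 6.

6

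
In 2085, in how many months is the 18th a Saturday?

Check the 18th of each month of 2085: Jan 18: Thu, Feb 18: Sun, Mar 18: Sun, Apr 18: Wed, May 18: Fri, Jun 18: Mon, Jul 18: Wed, Aug 18: Sat, Sep 18: Tue, Oct 18: Thu, Nov 18: Sun, Dec 18: Tue.
Saturday occurs in August — 1 month.

1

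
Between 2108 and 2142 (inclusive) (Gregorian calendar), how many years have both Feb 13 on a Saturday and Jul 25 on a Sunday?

3

Check each year's weekday for Feb 13 and Jul 25:
  2108: Mon/Wed  2109: Wed/Thu  2110: Thu/Fri  2111: Fri/Sat  2112: Sat/Mon  2113: Mon/Tue  2114: Tue/Wed  2115: Wed/Thu  2116: Thu/Sat  2117: Sat/Sun ✓  2118: Sun/Mon  2119: Mon/Tue  2120: Tue/Thu  2121: Thu/Fri  …(7 more)…  2129: Sun/Mon  2130: Mon/Tue  2131: Tue/Wed  2132: Wed/Fri  2133: Fri/Sat  2134: Sat/Sun ✓  2135: Sun/Mon  2136: Mon/Wed  2137: Wed/Thu  2138: Thu/Fri  2139: Fri/Sat  2140: Sat/Mon  2141: Mon/Tue  2142: Tue/Wed
Both conditions hold in: 2117, 2123, 2134 — 3.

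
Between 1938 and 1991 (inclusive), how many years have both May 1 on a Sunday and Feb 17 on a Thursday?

Check each year's weekday for May 1 and Feb 17:
  1938: Sun/Thu ✓  1939: Mon/Fri  1940: Wed/Sat  1941: Thu/Mon  1942: Fri/Tue  1943: Sat/Wed  1944: Mon/Thu  1945: Tue/Sat  1946: Wed/Sun  1947: Thu/Mon  1948: Sat/Tue  1949: Sun/Thu ✓  1950: Mon/Fri  1951: Tue/Sat  …(26 more)…  1978: Mon/Fri  1979: Tue/Sat  1980: Thu/Sun  1981: Fri/Tue  1982: Sat/Wed  1983: Sun/Thu ✓  1984: Tue/Fri  1985: Wed/Sun  1986: Thu/Mon  1987: Fri/Tue  1988: Sun/Wed  1989: Mon/Fri  1990: Tue/Sat  1991: Wed/Sun
Both conditions hold in: 1938, 1949, 1955, 1966, 1977, 1983 — 6.

6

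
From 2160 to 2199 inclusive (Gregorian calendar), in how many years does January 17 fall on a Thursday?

Track January 17's weekday year by year (advancing +1, or +2 across a Feb 29):
  2160: Thu ✓  2161: Sat (+2)  2162: Sun (+1)  2163: Mon (+1)  2164: Tue (+1)
  2165: Thu (+2) ✓  2166: Fri (+1)  2167: Sat (+1)  2168: Sun (+1)  2169: Tue (+2)
  2170: Wed (+1)  2171: Thu (+1) ✓  2172: Fri (+1)  2173: Sun (+2)  … (12 more years) …
  2186: Tue (+1)  2187: Wed (+1)  2188: Thu (+1) ✓  2189: Sat (+2)  2190: Sun (+1)
  2191: Mon (+1)  2192: Tue (+1)  2193: Thu (+2) ✓  2194: Fri (+1)  2195: Sat (+1)
  2196: Sun (+1)  2197: Tue (+2)  2198: Wed (+1)  2199: Thu (+1) ✓
Thursday years: 2160, 2165, 2171, 2182, 2188, 2193, 2199 — 7 in total.

7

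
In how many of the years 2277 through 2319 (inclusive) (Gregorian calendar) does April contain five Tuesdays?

13

April has 30 days; it has five Tuesdays when Tuesday falls among the first (month-length − 28) days — i.e. when April 1 is one of Tuesday/Monday.
April 1 by year: 2277:Sun 2278:Mon✓ 2279:Tue✓ 2280:Thu 2281:Fri 2282:Sat 2283:Sun 2284:Tue✓ 2285:Wed 2286:Thu 2287:Fri 2288:Sun 2289:Mon✓ 2290:Tue✓ 2291:Wed …(13 more)… 2305:Sat 2306:Sun 2307:Mon✓ 2308:Wed 2309:Thu 2310:Fri 2311:Sat 2312:Mon✓ 2313:Tue✓ 2314:Wed 2315:Thu 2316:Sat 2317:Sun 2318:Mon✓ 2319:Tue✓
Years with five Tuesdays: 2278, 2279, 2284, 2289, 2290, 2295, 2301, 2302, 2307, 2312, 2313, 2318, 2319 → 13.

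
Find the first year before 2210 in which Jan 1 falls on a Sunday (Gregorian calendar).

2209

Jan 1 advances by 2 weekdays after a leap year and by 1 after a common year.
2210: Jan 1 is Monday.
2209: Sunday
2209 begins on a Sunday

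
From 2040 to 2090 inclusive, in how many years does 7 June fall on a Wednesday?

Track 7 June's weekday year by year (advancing +1, or +2 across a Feb 29):
  2040: Thu  2041: Fri (+1)  2042: Sat (+1)  2043: Sun (+1)  2044: Tue (+2)
  2045: Wed (+1) ✓  2046: Thu (+1)  2047: Fri (+1)  2048: Sun (+2)  2049: Mon (+1)
  2050: Tue (+1)  2051: Wed (+1) ✓  2052: Fri (+2)  2053: Sat (+1)  … (23 more years) …
  2077: Mon (+1)  2078: Tue (+1)  2079: Wed (+1) ✓  2080: Fri (+2)  2081: Sat (+1)
  2082: Sun (+1)  2083: Mon (+1)  2084: Wed (+2) ✓  2085: Thu (+1)  2086: Fri (+1)
  2087: Sat (+1)  2088: Mon (+2)  2089: Tue (+1)  2090: Wed (+1) ✓
Wednesday years: 2045, 2051, 2056, 2062, 2073, 2079, 2084, 2090 — 8 in total.

8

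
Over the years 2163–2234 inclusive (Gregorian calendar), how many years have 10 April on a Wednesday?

Track 10 April's weekday year by year (advancing +1, or +2 across a Feb 29):
  2163: Sun  2164: Tue (+2)  2165: Wed (+1) ✓  2166: Thu (+1)  2167: Fri (+1)
  2168: Sun (+2)  2169: Mon (+1)  2170: Tue (+1)  2171: Wed (+1) ✓  2172: Fri (+2)
  2173: Sat (+1)  2174: Sun (+1)  2175: Mon (+1)  2176: Wed (+2) ✓  … (44 more years) …
  2221: Tue (+1)  2222: Wed (+1) ✓  2223: Thu (+1)  2224: Sat (+2)  2225: Sun (+1)
  2226: Mon (+1)  2227: Tue (+1)  2228: Thu (+2)  2229: Fri (+1)  2230: Sat (+1)
  2231: Sun (+1)  2232: Tue (+2)  2233: Wed (+1) ✓  2234: Thu (+1)
Wednesday years: 2165, 2171, 2176, 2182, 2193, 2199, 2205, 2211, 2216, 2222, 2233 — 11 in total.

11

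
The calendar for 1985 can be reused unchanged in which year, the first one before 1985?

1974

Two years share a calendar iff Jan 1 falls on the same weekday and both are leap or both are common. 1985: Jan 1 is Tuesday, common year.
1984: Jan 1 Sunday, leap
1983: Jan 1 Saturday, common
1982: Jan 1 Friday, common
1981: Jan 1 Thursday, common
1980: Jan 1 Tuesday, leap
1979: Jan 1 Monday, common
1978: Jan 1 Sunday, common
1977: Jan 1 Saturday, common
1976: Jan 1 Thursday, leap
1975: Jan 1 Wednesday, common
1974: Jan 1 Tuesday, common
1974 matches on both conditions.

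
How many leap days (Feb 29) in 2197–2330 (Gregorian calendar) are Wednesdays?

Leap years in 2197–2330: 31 of them.
Feb 29 weekday advances by 5 (mod 7) from one leap year to the next four years later (or differs when a century non-leap intervenes).
Leap-day weekdays: 2204:Wed✓ 2208:Mon 2212:Sat 2216:Thu 2220:Tue 2224:Sun 2228:Fri 2232:Wed✓ 2236:Mon 2240:Sat 2244:Thu 2248:Tue 2252:Sun …(5 more)… 2276:Tue 2280:Sun 2284:Fri 2288:Wed✓ 2292:Mon 2296:Sat 2304:Mon 2308:Sat 2312:Thu 2316:Tue 2320:Sun 2324:Fri 2328:Wed✓
Wednesday: 2204, 2232, 2260, 2288, 2328 → 5.

5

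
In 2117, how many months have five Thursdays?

A month of length L has five Thursdays iff its first Thursday is on day ≤ L−28 (so day 1–3 in a 31-day month, 1–2 in a 30-day month, day 1 in a leap February).
Checking each month of 2117: Jan starts Fri (31d); Feb starts Mon (28d); Mar starts Mon (31d); Apr starts Thu (30d) ✓; May starts Sat (31d); Jun starts Tue (30d); Jul starts Thu (31d) ✓; Aug starts Sun (31d); Sep starts Wed (30d) ✓; Oct starts Fri (31d); Nov starts Mon (30d); Dec starts Wed (31d) ✓.
Five-Thursday months: April, July, September, December → 4.

4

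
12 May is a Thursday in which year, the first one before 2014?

2011

From one year to the next, a fixed date's weekday advances by 1, or by 2 when a Feb 29 lies between the two dates.
2014: May 12 is Monday.
2013: Sunday (−1)
2012: Saturday (−1)
2011: Thursday (−2)
12 May falls on a Thursday in 2011.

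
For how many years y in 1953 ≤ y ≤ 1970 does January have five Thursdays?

January has 31 days; it has five Thursdays when Thursday falls among the first (month-length − 28) days — i.e. when January 1 is one of Thursday/Wednesday/Tuesday.
January 1 by year: 1953:Thu✓ 1954:Fri 1955:Sat 1956:Sun 1957:Tue✓ 1958:Wed✓ 1959:Thu✓ 1960:Fri 1961:Sun 1962:Mon 1963:Tue✓ 1964:Wed✓ 1965:Fri 1966:Sat 1967:Sun 1968:Mon 1969:Wed✓ 1970:Thu✓
Years with five Thursdays: 1953, 1957, 1958, 1959, 1963, 1964, 1969, 1970 → 8.

8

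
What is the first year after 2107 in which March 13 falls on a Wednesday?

From one year to the next, a fixed date's weekday advances by 1, or by 2 when a Feb 29 lies between the two dates.
2107: March 13 is Sunday.
2108: Tuesday (+2)
2109: Wednesday (+1)
March 13 falls on a Wednesday in 2109.

2109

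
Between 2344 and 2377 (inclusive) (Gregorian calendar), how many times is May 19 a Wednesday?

5

Track May 19's weekday year by year (advancing +1, or +2 across a Feb 29):
  2344: Fri  2345: Sat (+1)  2346: Sun (+1)  2347: Mon (+1)  2348: Wed (+2) ✓
  2349: Thu (+1)  2350: Fri (+1)  2351: Sat (+1)  2352: Mon (+2)  2353: Tue (+1)
  2354: Wed (+1) ✓  2355: Thu (+1)  2356: Sat (+2)  2357: Sun (+1)  … (6 more years) …
  2364: Tue (+2)  2365: Wed (+1) ✓  2366: Thu (+1)  2367: Fri (+1)  2368: Sun (+2)
  2369: Mon (+1)  2370: Tue (+1)  2371: Wed (+1) ✓  2372: Fri (+2)  2373: Sat (+1)
  2374: Sun (+1)  2375: Mon (+1)  2376: Wed (+2) ✓  2377: Thu (+1)
Wednesday years: 2348, 2354, 2365, 2371, 2376 — 5 in total.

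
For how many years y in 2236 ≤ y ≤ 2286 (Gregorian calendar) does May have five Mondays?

May has 31 days; it has five Mondays when Monday falls among the first (month-length − 28) days — i.e. when May 1 is one of Monday/Sunday/Saturday.
May 1 by year: 2236:Sun✓ 2237:Mon✓ 2238:Tue 2239:Wed 2240:Fri 2241:Sat✓ 2242:Sun✓ 2243:Mon✓ 2244:Wed 2245:Thu 2246:Fri 2247:Sat✓ 2248:Mon✓ 2249:Tue 2250:Wed …(21 more)… 2272:Wed 2273:Thu 2274:Fri 2275:Sat✓ 2276:Mon✓ 2277:Tue 2278:Wed 2279:Thu 2280:Sat✓ 2281:Sun✓ 2282:Mon✓ 2283:Tue 2284:Thu 2285:Fri 2286:Sat✓
Years with five Mondays: 2236, 2237, 2241, 2242, 2243, 2247, 2248, 2252, 2253, 2254, 2258, 2259, 2264, 2265, 2269, 2270, 2271, 2275, 2276, 2280, 2281, 2282, 2286 → 23.

23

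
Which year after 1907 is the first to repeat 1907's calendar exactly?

Two years share a calendar iff Jan 1 falls on the same weekday and both are leap or both are common. 1907: Jan 1 is Tuesday, common year.
1908: Jan 1 Wednesday, leap
1909: Jan 1 Friday, common
1910: Jan 1 Saturday, common
1911: Jan 1 Sunday, common
1912: Jan 1 Monday, leap
1913: Jan 1 Wednesday, common
1914: Jan 1 Thursday, common
1915: Jan 1 Friday, common
1916: Jan 1 Saturday, leap
1917: Jan 1 Monday, common
1918: Jan 1 Tuesday, common
1918 matches on both conditions.

1918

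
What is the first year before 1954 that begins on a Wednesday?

1947

Jan 1 advances by 2 weekdays after a leap year and by 1 after a common year.
1954: Jan 1 is Friday.
1953: Thursday
1952: Tuesday (leap)
1951: Monday
1950: Sunday
1949: Saturday
1948: Thursday (leap)
1947: Wednesday
1947 begins on a Wednesday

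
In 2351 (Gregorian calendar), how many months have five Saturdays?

A month of length L has five Saturdays iff its first Saturday is on day ≤ L−28 (so day 1–3 in a 31-day month, 1–2 in a 30-day month, day 1 in a leap February).
Checking each month of 2351: Jan starts Mon (31d); Feb starts Thu (28d); Mar starts Thu (31d) ✓; Apr starts Sun (30d); May starts Tue (31d); Jun starts Fri (30d) ✓; Jul starts Sun (31d); Aug starts Wed (31d); Sep starts Sat (30d) ✓; Oct starts Mon (31d); Nov starts Thu (30d); Dec starts Sat (31d) ✓.
Five-Saturday months: March, June, September, December → 4.

4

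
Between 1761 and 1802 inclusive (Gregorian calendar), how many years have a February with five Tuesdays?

February has 28 days (29 in leap years); it has five Tuesdays when Tuesday falls among the first (month-length − 28) days — i.e. when February 1 is Tuesday in a leap year (never in a common year).
February 1 by year: 1761:Sun 1762:Mon 1763:Tue 1764:Wed 1765:Fri 1766:Sat 1767:Sun 1768:Mon 1769:Wed 1770:Thu 1771:Fri 1772:Sat 1773:Mon 1774:Tue 1775:Wed …(12 more)… 1788:Fri 1789:Sun 1790:Mon 1791:Tue 1792:Wed 1793:Fri 1794:Sat 1795:Sun 1796:Mon 1797:Wed 1798:Thu 1799:Fri 1800:Sat 1801:Sun 1802:Mon
Years with five Tuesdays: 1780 → 1.

1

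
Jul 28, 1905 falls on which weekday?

January 1, 1905 is a Sunday.
July 28 is day 209 of the year, i.e. 208 days after Jan 1.
208 mod 7 = 5, so advance 5 weekdays from Sunday: Friday.

Friday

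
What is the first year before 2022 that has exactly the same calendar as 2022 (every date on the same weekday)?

2011

Two years share a calendar iff Jan 1 falls on the same weekday and both are leap or both are common. 2022: Jan 1 is Saturday, common year.
2021: Jan 1 Friday, common
2020: Jan 1 Wednesday, leap
2019: Jan 1 Tuesday, common
2018: Jan 1 Monday, common
2017: Jan 1 Sunday, common
2016: Jan 1 Friday, leap
2015: Jan 1 Thursday, common
2014: Jan 1 Wednesday, common
2013: Jan 1 Tuesday, common
2012: Jan 1 Sunday, leap
2011: Jan 1 Saturday, common
2011 matches on both conditions.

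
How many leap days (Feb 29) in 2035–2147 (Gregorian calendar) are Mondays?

4

Leap years in 2035–2147: 27 of them.
Feb 29 weekday advances by 5 (mod 7) from one leap year to the next four years later (or differs when a century non-leap intervenes).
Leap-day weekdays: 2036:Fri 2040:Wed 2044:Mon✓ 2048:Sat 2052:Thu 2056:Tue 2060:Sun 2064:Fri 2068:Wed 2072:Mon✓ 2076:Sat 2080:Thu 2084:Tue 2088:Sun 2092:Fri 2096:Wed 2104:Fri 2108:Wed 2112:Mon✓ 2116:Sat 2120:Thu 2124:Tue 2128:Sun 2132:Fri 2136:Wed 2140:Mon✓ 2144:Sat
Monday: 2044, 2072, 2112, 2140 → 4.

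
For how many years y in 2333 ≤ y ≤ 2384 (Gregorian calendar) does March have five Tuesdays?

March has 31 days; it has five Tuesdays when Tuesday falls among the first (month-length − 28) days — i.e. when March 1 is one of Tuesday/Monday/Sunday.
March 1 by year: 2333:Wed 2334:Thu 2335:Fri 2336:Sun✓ 2337:Mon✓ 2338:Tue✓ 2339:Wed 2340:Fri 2341:Sat 2342:Sun✓ 2343:Mon✓ 2344:Wed 2345:Thu 2346:Fri 2347:Sat …(22 more)… 2370:Sun✓ 2371:Mon✓ 2372:Wed 2373:Thu 2374:Fri 2375:Sat 2376:Mon✓ 2377:Tue✓ 2378:Wed 2379:Thu 2380:Sat 2381:Sun✓ 2382:Mon✓ 2383:Tue✓ 2384:Thu
Years with five Tuesdays: 2336, 2337, 2338, 2342, 2343, 2348, 2349, 2353, 2354, 2355, 2359, 2360, 2364, 2365, 2366, 2370, 2371, 2376, 2377, 2381, 2382, 2383 → 22.

22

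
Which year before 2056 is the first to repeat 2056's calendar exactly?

Two years share a calendar iff Jan 1 falls on the same weekday and both are leap or both are common. 2056: Jan 1 is Saturday, leap year.
2055: Jan 1 Friday, common
2054: Jan 1 Thursday, common
2053: Jan 1 Wednesday, common
2052: Jan 1 Monday, leap
2051: Jan 1 Sunday, common
2050: Jan 1 Saturday, common
2049: Jan 1 Friday, common
2048: Jan 1 Wednesday, leap
2047: Jan 1 Tuesday, common
2046: Jan 1 Monday, common
2045: Jan 1 Sunday, common
2044: Jan 1 Friday, leap
2043: Jan 1 Thursday, common
2042: Jan 1 Wednesday, common
2041: Jan 1 Tuesday, common
2040: Jan 1 Sunday, leap
2039: Jan 1 Saturday, common
2038: Jan 1 Friday, common
2037: Jan 1 Thursday, common
2036: Jan 1 Tuesday, leap
2035: Jan 1 Monday, common
2034: Jan 1 Sunday, common
2033: Jan 1 Saturday, common
2032: Jan 1 Thursday, leap
2031: Jan 1 Wednesday, common
2030: Jan 1 Tuesday, common
2029: Jan 1 Monday, common
2028: Jan 1 Saturday, leap
2028 matches on both conditions.

2028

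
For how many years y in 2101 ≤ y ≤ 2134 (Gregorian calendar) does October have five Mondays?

October has 31 days; it has five Mondays when Monday falls among the first (month-length − 28) days — i.e. when October 1 is one of Monday/Sunday/Saturday.
October 1 by year: 2101:Sat✓ 2102:Sun✓ 2103:Mon✓ 2104:Wed 2105:Thu 2106:Fri 2107:Sat✓ 2108:Mon✓ 2109:Tue 2110:Wed 2111:Thu 2112:Sat✓ 2113:Sun✓ 2114:Mon✓ 2115:Tue …(4 more)… 2120:Tue 2121:Wed 2122:Thu 2123:Fri 2124:Sun✓ 2125:Mon✓ 2126:Tue 2127:Wed 2128:Fri 2129:Sat✓ 2130:Sun✓ 2131:Mon✓ 2132:Wed 2133:Thu 2134:Fri
Years with five Mondays: 2101, 2102, 2103, 2107, 2108, 2112, 2113, 2114, 2118, 2119, 2124, 2125, 2129, 2130, 2131 → 15.

15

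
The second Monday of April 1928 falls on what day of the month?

9

April 1, 1928 is a Sunday, so the first Monday is the 2nd.
The second Monday is 2 + 7 = 9.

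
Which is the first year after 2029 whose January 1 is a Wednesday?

Jan 1 advances by 2 weekdays after a leap year and by 1 after a common year.
2029: Jan 1 is Monday.
2030: Tuesday
2031: Wednesday
2031 begins on a Wednesday

2031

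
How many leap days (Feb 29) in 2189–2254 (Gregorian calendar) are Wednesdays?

Leap years in 2189–2254: 15 of them.
Feb 29 weekday advances by 5 (mod 7) from one leap year to the next four years later (or differs when a century non-leap intervenes).
Leap-day weekdays: 2192:Wed✓ 2196:Mon 2204:Wed✓ 2208:Mon 2212:Sat 2216:Thu 2220:Tue 2224:Sun 2228:Fri 2232:Wed✓ 2236:Mon 2240:Sat 2244:Thu 2248:Tue 2252:Sun
Wednesday: 2192, 2204, 2232 → 3.

3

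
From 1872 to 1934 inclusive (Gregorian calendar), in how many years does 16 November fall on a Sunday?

9

Track 16 November's weekday year by year (advancing +1, or +2 across a Feb 29):
  1872: Sat  1873: Sun (+1) ✓  1874: Mon (+1)  1875: Tue (+1)  1876: Thu (+2)
  1877: Fri (+1)  1878: Sat (+1)  1879: Sun (+1) ✓  1880: Tue (+2)  1881: Wed (+1)
  1882: Thu (+1)  1883: Fri (+1)  1884: Sun (+2) ✓  1885: Mon (+1)  … (35 more years) …
  1921: Wed (+1)  1922: Thu (+1)  1923: Fri (+1)  1924: Sun (+2) ✓  1925: Mon (+1)
  1926: Tue (+1)  1927: Wed (+1)  1928: Fri (+2)  1929: Sat (+1)  1930: Sun (+1) ✓
  1931: Mon (+1)  1932: Wed (+2)  1933: Thu (+1)  1934: Fri (+1)
Sunday years: 1873, 1879, 1884, 1890, 1902, 1913, 1919, 1924, 1930 — 9 in total.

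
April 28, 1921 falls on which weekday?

January 1, 1921 is a Saturday.
April 28 is day 118 of the year, i.e. 117 days after Jan 1.
117 mod 7 = 5, so advance 5 weekdays from Saturday: Thursday.

Thursday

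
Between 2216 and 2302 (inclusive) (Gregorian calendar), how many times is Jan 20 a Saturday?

Track Jan 20's weekday year by year (advancing +1, or +2 across a Feb 29):
  2216: Sat ✓  2217: Mon (+2)  2218: Tue (+1)  2219: Wed (+1)  2220: Thu (+1)
  2221: Sat (+2) ✓  2222: Sun (+1)  2223: Mon (+1)  2224: Tue (+1)  2225: Thu (+2)
  2226: Fri (+1)  2227: Sat (+1) ✓  2228: Sun (+1)  2229: Tue (+2)  … (59 more years) …
  2289: Sun (+2)  2290: Mon (+1)  2291: Tue (+1)  2292: Wed (+1)  2293: Fri (+2)
  2294: Sat (+1) ✓  2295: Sun (+1)  2296: Mon (+1)  2297: Wed (+2)  2298: Thu (+1)
  2299: Fri (+1)  2300: Sat (+1) ✓  2301: Sun (+1)  2302: Mon (+1)
Saturday years: 2216, 2221, 2227, 2238, 2244, 2249, 2255, 2266, 2272, 2277, 2283, 2294, 2300 — 13 in total.

13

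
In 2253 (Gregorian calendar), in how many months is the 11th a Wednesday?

1

Check the 11th of each month of 2253: Jan 11: Tue, Feb 11: Fri, Mar 11: Fri, Apr 11: Mon, May 11: Wed, Jun 11: Sat, Jul 11: Mon, Aug 11: Thu, Sep 11: Sun, Oct 11: Tue, Nov 11: Fri, Dec 11: Sun.
Wednesday occurs in May — 1 month.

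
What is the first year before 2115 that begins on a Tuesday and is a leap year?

Jan 1 advances by 2 weekdays after a leap year and by 1 after a common year.
2115: Jan 1 is Tuesday.
2114: Monday
2113: Sunday
2112: Friday (leap)
2111: Thursday
2110: Wednesday
2109: Tuesday
2108: Sunday (leap)
2107: Saturday
2106: Friday
2105: Thursday
2104: Tuesday (leap)
2104 begins on a Tuesday and is a leap year.

2104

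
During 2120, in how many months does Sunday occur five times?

A month of length L has five Sundays iff its first Sunday is on day ≤ L−28 (so day 1–3 in a 31-day month, 1–2 in a 30-day month, day 1 in a leap February).
Checking each month of 2120: Jan starts Mon (31d); Feb starts Thu (29d); Mar starts Fri (31d) ✓; Apr starts Mon (30d); May starts Wed (31d); Jun starts Sat (30d) ✓; Jul starts Mon (31d); Aug starts Thu (31d); Sep starts Sun (30d) ✓; Oct starts Tue (31d); Nov starts Fri (30d); Dec starts Sun (31d) ✓.
Five-Sunday months: March, June, September, December → 4.

4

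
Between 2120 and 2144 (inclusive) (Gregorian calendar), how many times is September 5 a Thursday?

4

Track September 5's weekday year by year (advancing +1, or +2 across a Feb 29):
  2120: Thu ✓  2121: Fri (+1)  2122: Sat (+1)  2123: Sun (+1)  2124: Tue (+2)
  2125: Wed (+1)  2126: Thu (+1) ✓  2127: Fri (+1)  2128: Sun (+2)  2129: Mon (+1)
  2130: Tue (+1)  2131: Wed (+1)  2132: Fri (+2)  2133: Sat (+1)  2134: Sun (+1)
  2135: Mon (+1)  2136: Wed (+2)  2137: Thu (+1) ✓  2138: Fri (+1)  2139: Sat (+1)
  2140: Mon (+2)  2141: Tue (+1)  2142: Wed (+1)  2143: Thu (+1) ✓  2144: Sat (+2)
Thursday years: 2120, 2126, 2137, 2143 — 4 in total.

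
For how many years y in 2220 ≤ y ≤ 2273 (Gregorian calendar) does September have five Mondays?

September has 30 days; it has five Mondays when Monday falls among the first (month-length − 28) days — i.e. when September 1 is one of Monday/Sunday.
September 1 by year: 2220:Fri 2221:Sat 2222:Sun✓ 2223:Mon✓ 2224:Wed 2225:Thu 2226:Fri 2227:Sat 2228:Mon✓ 2229:Tue 2230:Wed 2231:Thu 2232:Sat 2233:Sun✓ 2234:Mon✓ …(24 more)… 2259:Thu 2260:Sat 2261:Sun✓ 2262:Mon✓ 2263:Tue 2264:Thu 2265:Fri 2266:Sat 2267:Sun✓ 2268:Tue 2269:Wed 2270:Thu 2271:Fri 2272:Sun✓ 2273:Mon✓
Years with five Mondays: 2222, 2223, 2228, 2233, 2234, 2239, 2244, 2245, 2250, 2251, 2256, 2261, 2262, 2267, 2272, 2273 → 16.

16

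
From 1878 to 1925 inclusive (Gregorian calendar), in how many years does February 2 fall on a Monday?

Track February 2's weekday year by year (advancing +1, or +2 across a Feb 29):
  1878: Sat  1879: Sun (+1)  1880: Mon (+1) ✓  1881: Wed (+2)  1882: Thu (+1)
  1883: Fri (+1)  1884: Sat (+1)  1885: Mon (+2) ✓  1886: Tue (+1)  1887: Wed (+1)
  1888: Thu (+1)  1889: Sat (+2)  1890: Sun (+1)  1891: Mon (+1) ✓  … (20 more years) …
  1912: Fri (+1)  1913: Sun (+2)  1914: Mon (+1) ✓  1915: Tue (+1)  1916: Wed (+1)
  1917: Fri (+2)  1918: Sat (+1)  1919: Sun (+1)  1920: Mon (+1) ✓  1921: Wed (+2)
  1922: Thu (+1)  1923: Fri (+1)  1924: Sat (+1)  1925: Mon (+2) ✓
Monday years: 1880, 1885, 1891, 1903, 1914, 1920, 1925 — 7 in total.

7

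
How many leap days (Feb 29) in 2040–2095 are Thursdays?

Leap years in 2040–2095: 14 of them.
Feb 29 weekday advances by 5 (mod 7) from one leap year to the next four years later (or differs when a century non-leap intervenes).
Leap-day weekdays: 2040:Wed 2044:Mon 2048:Sat 2052:Thu✓ 2056:Tue 2060:Sun 2064:Fri 2068:Wed 2072:Mon 2076:Sat 2080:Thu✓ 2084:Tue 2088:Sun 2092:Fri
Thursday: 2052, 2080 → 2.

2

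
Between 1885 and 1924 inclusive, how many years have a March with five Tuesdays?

17

March has 31 days; it has five Tuesdays when Tuesday falls among the first (month-length − 28) days — i.e. when March 1 is one of Tuesday/Monday/Sunday.
March 1 by year: 1885:Sun✓ 1886:Mon✓ 1887:Tue✓ 1888:Thu 1889:Fri 1890:Sat 1891:Sun✓ 1892:Tue✓ 1893:Wed 1894:Thu 1895:Fri 1896:Sun✓ 1897:Mon✓ 1898:Tue✓ 1899:Wed …(10 more)… 1910:Tue✓ 1911:Wed 1912:Fri 1913:Sat 1914:Sun✓ 1915:Mon✓ 1916:Wed 1917:Thu 1918:Fri 1919:Sat 1920:Mon✓ 1921:Tue✓ 1922:Wed 1923:Thu 1924:Sat
Years with five Tuesdays: 1885, 1886, 1887, 1891, 1892, 1896, 1897, 1898, 1903, 1904, 1908, 1909, 1910, 1914, 1915, 1920, 1921 → 17.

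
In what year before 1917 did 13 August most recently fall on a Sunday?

From one year to the next, a fixed date's weekday advances by 1, or by 2 when a Feb 29 lies between the two dates.
1917: August 13 is Monday.
1916: Sunday (−1)
13 August falls on a Sunday in 1916.

1916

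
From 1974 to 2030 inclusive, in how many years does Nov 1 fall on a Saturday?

8

Track Nov 1's weekday year by year (advancing +1, or +2 across a Feb 29):
  1974: Fri  1975: Sat (+1) ✓  1976: Mon (+2)  1977: Tue (+1)  1978: Wed (+1)
  1979: Thu (+1)  1980: Sat (+2) ✓  1981: Sun (+1)  1982: Mon (+1)  1983: Tue (+1)
  1984: Thu (+2)  1985: Fri (+1)  1986: Sat (+1) ✓  1987: Sun (+1)  … (29 more years) …
  2017: Wed (+1)  2018: Thu (+1)  2019: Fri (+1)  2020: Sun (+2)  2021: Mon (+1)
  2022: Tue (+1)  2023: Wed (+1)  2024: Fri (+2)  2025: Sat (+1) ✓  2026: Sun (+1)
  2027: Mon (+1)  2028: Wed (+2)  2029: Thu (+1)  2030: Fri (+1)
Saturday years: 1975, 1980, 1986, 1997, 2003, 2008, 2014, 2025 — 8 in total.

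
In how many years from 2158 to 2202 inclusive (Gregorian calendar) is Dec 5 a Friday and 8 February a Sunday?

Check each year's weekday for Dec 5 and 8 February:
  2158: Tue/Wed  2159: Wed/Thu  2160: Fri/Fri  2161: Sat/Sun  2162: Sun/Mon  2163: Mon/Tue  2164: Wed/Wed  2165: Thu/Fri  2166: Fri/Sat  2167: Sat/Sun  2168: Mon/Mon  2169: Tue/Wed  2170: Wed/Thu  2171: Thu/Fri  …(17 more)…  2189: Sat/Sun  2190: Sun/Mon  2191: Mon/Tue  2192: Wed/Wed  2193: Thu/Fri  2194: Fri/Sat  2195: Sat/Sun  2196: Mon/Mon  2197: Tue/Wed  2198: Wed/Thu  2199: Thu/Fri  2200: Fri/Sat  2201: Sat/Sun  2202: Sun/Mon
Both conditions hold in: no year — 0.

0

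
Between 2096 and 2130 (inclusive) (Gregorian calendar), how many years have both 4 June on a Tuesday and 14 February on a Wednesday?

Check each year's weekday for 4 June and 14 February:
  2096: Mon/Tue  2097: Tue/Thu  2098: Wed/Fri  2099: Thu/Sat  2100: Fri/Sun  2101: Sat/Mon  2102: Sun/Tue  2103: Mon/Wed  2104: Wed/Thu  2105: Thu/Sat  2106: Fri/Sun  2107: Sat/Mon  2108: Mon/Tue  2109: Tue/Thu  …(7 more)…  2117: Fri/Sun  2118: Sat/Mon  2119: Sun/Tue  2120: Tue/Wed ✓  2121: Wed/Fri  2122: Thu/Sat  2123: Fri/Sun  2124: Sun/Mon  2125: Mon/Wed  2126: Tue/Thu  2127: Wed/Fri  2128: Fri/Sat  2129: Sat/Mon  2130: Sun/Tue
Both conditions hold in: 2120 — 1.

1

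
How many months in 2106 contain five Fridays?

5

A month of length L has five Fridays iff its first Friday is on day ≤ L−28 (so day 1–3 in a 31-day month, 1–2 in a 30-day month, day 1 in a leap February).
Checking each month of 2106: Jan starts Fri (31d) ✓; Feb starts Mon (28d); Mar starts Mon (31d); Apr starts Thu (30d) ✓; May starts Sat (31d); Jun starts Tue (30d); Jul starts Thu (31d) ✓; Aug starts Sun (31d); Sep starts Wed (30d); Oct starts Fri (31d) ✓; Nov starts Mon (30d); Dec starts Wed (31d) ✓.
Five-Friday months: January, April, July, October, December → 5.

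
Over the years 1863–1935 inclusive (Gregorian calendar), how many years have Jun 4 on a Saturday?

11

Track Jun 4's weekday year by year (advancing +1, or +2 across a Feb 29):
  1863: Thu  1864: Sat (+2) ✓  1865: Sun (+1)  1866: Mon (+1)  1867: Tue (+1)
  1868: Thu (+2)  1869: Fri (+1)  1870: Sat (+1) ✓  1871: Sun (+1)  1872: Tue (+2)
  1873: Wed (+1)  1874: Thu (+1)  1875: Fri (+1)  1876: Sun (+2)  … (45 more years) …
  1922: Sun (+1)  1923: Mon (+1)  1924: Wed (+2)  1925: Thu (+1)  1926: Fri (+1)
  1927: Sat (+1) ✓  1928: Mon (+2)  1929: Tue (+1)  1930: Wed (+1)  1931: Thu (+1)
  1932: Sat (+2) ✓  1933: Sun (+1)  1934: Mon (+1)  1935: Tue (+1)
Saturday years: 1864, 1870, 1881, 1887, 1892, 1898, 1904, 1910, 1921, 1927, 1932 — 11 in total.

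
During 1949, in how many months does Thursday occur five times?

4

A month of length L has five Thursdays iff its first Thursday is on day ≤ L−28 (so day 1–3 in a 31-day month, 1–2 in a 30-day month, day 1 in a leap February).
Checking each month of 1949: Jan starts Sat (31d); Feb starts Tue (28d); Mar starts Tue (31d) ✓; Apr starts Fri (30d); May starts Sun (31d); Jun starts Wed (30d) ✓; Jul starts Fri (31d); Aug starts Mon (31d); Sep starts Thu (30d) ✓; Oct starts Sat (31d); Nov starts Tue (30d); Dec starts Thu (31d) ✓.
Five-Thursday months: March, June, September, December → 4.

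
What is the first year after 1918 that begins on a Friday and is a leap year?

Jan 1 advances by 2 weekdays after a leap year and by 1 after a common year.
1918: Jan 1 is Tuesday.
1919: Wednesday
1920: Thursday (leap)
1921: Saturday
1922: Sunday
1923: Monday
1924: Tuesday (leap)
1925: Thursday
1926: Friday
1927: Saturday
1928: Sunday (leap)
1929: Tuesday
1930: Wednesday
1931: Thursday
1932: Friday (leap)
1932 begins on a Friday and is a leap year.

1932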